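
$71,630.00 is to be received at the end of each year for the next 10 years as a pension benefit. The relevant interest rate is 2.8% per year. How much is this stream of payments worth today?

This is an ordinary annuity: 10 payments of $71,630.00 at the end of each year.
Periodic rate r = 0.028 per year.
PV = PMT × [(1 − (1+r)^−n)/r] = 71,630 × [1 − (1+r)^−10] / r = $617,302.61

$617,302.61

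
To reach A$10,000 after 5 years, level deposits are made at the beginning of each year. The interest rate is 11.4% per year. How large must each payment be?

Level annuity due; solve FV = PMT × [((1+r)^n − 1)/r] × (1+r) for PMT.
Periodic rate r = 0.114 per year.
With n = 5: PMT = 10,000 / ([((1+r)^n − 1)/r] × (1+r)) = A$1,429.97

A$1,429.97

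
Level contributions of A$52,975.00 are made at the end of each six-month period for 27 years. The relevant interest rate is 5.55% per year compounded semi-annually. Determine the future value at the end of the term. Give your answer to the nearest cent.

A$6,461,120.78

This is an ordinary annuity: 54 deposits of A$52,975.00 at the end of each six-month period.
Periodic rate r = 0.0555/2 per half-year; n is counted in half-years.
FV = PMT × [((1+r)^n − 1)/r] = 52,975 × [(1+r)^54 − 1] / r = A$6,461,120.78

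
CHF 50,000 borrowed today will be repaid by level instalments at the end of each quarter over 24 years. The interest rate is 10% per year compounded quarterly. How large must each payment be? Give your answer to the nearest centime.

Level ordinary annuity; solve PV = PMT × [(1 − (1+r)^−n)/r] for PMT.
Periodic rate r = 0.1/4 per quarter; n is counted in quarters.
With n = 96: PMT = 50,000 / ([(1 − (1+r)^−n)/r]) = CHF 1,378.83

CHF 1,378.83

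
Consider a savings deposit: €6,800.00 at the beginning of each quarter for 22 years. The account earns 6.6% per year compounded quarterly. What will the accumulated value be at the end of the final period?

€1,349,485.09

This is an annuity due: 88 deposits of €6,800.00 at the beginning of each quarter.
Periodic rate r = 0.066/4 per quarter; n is counted in quarters.
FV = PMT × [((1+r)^n − 1)/r] × (1+r) = 6,800 × [(1+r)^88 − 1] / r × (1+r) = €1,349,485.09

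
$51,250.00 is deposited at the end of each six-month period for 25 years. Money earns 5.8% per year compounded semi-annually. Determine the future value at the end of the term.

This is an ordinary annuity: 50 deposits of $51,250.00 at the end of each six-month period.
Periodic rate r = 0.058/2 per half-year; n is counted in half-years.
FV = PMT × [((1+r)^n − 1)/r] = 51,250 × [(1+r)^50 − 1] / r = $5,612,898.78

$5,612,898.78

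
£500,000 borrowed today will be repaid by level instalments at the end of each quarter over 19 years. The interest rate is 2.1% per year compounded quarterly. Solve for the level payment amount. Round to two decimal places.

£7,995.53

Level ordinary annuity; solve PV = PMT × [(1 − (1+r)^−n)/r] for PMT.
Periodic rate r = 0.021/4 per quarter; n is counted in quarters.
With n = 76: PMT = 500,000 / ([(1 − (1+r)^−n)/r]) = £7,995.53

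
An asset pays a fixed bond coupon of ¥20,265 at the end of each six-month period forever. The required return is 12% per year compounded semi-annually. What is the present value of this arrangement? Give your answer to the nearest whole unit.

¥337,750

Periodic rate r = 0.12/2 per half-year.
Level perpetuity: PV = PMT / r = 20,265 / (0.12/2) = ¥337,750.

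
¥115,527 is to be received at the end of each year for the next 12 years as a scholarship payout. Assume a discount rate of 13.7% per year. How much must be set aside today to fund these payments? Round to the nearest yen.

¥662,613

This is an ordinary annuity: 12 payments of ¥115,527 at the end of each year.
Periodic rate r = 0.137 per year.
PV = PMT × [(1 − (1+r)^−n)/r] = 115,527 × [1 − (1+r)^−12] / r = ¥662,613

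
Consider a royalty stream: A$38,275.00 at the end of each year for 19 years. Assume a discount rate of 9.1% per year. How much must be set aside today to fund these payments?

A$340,214.11

This is an ordinary annuity: 19 payments of A$38,275.00 at the end of each year.
Periodic rate r = 0.091 per year.
PV = PMT × [(1 − (1+r)^−n)/r] = 38,275 × [1 − (1+r)^−19] / r = A$340,214.11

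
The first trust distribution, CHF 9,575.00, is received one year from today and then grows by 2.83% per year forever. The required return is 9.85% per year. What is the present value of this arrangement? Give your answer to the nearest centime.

Periodic rate r = 0.0985 per year.
Growing perpetuity (Gordon): PV = PMT₁ / (r − g) = 9,575 / (r − 0.0283) = CHF 136,396.01.

CHF 136,396.01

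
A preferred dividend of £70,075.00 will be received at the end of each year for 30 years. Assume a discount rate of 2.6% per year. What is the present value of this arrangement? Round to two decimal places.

This is an ordinary annuity: 30 payments of £70,075.00 at the end of each year.
Periodic rate r = 0.026 per year.
PV = PMT × [(1 − (1+r)^−n)/r] = 70,075 × [1 − (1+r)^−30] / r = £1,447,323.48

£1,447,323.48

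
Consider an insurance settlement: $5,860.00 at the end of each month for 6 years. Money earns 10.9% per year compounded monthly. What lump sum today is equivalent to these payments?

$308,698.89

This is an ordinary annuity: 72 payments of $5,860.00 at the end of each month.
Periodic rate r = 0.109/12 per month; n is counted in months.
PV = PMT × [(1 − (1+r)^−n)/r] = 5,860 × [1 − (1+r)^−72] / r = $308,698.89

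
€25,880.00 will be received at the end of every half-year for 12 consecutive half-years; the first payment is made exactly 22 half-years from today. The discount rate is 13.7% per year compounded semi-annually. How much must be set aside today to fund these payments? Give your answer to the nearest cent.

€51,540.17

Ordinary annuity of 12 payments, first payment at period 22.
Periodic rate r = 0.137/2 per half-year; n is counted in half-years.
The ordinary-annuity PV formula values the stream one period before the first payment (period 21); discount that back 21 periods:
PV₀ = 25,880 × [1 − (1+r)^−12] / r × (1+r)^−21 = €51,540.17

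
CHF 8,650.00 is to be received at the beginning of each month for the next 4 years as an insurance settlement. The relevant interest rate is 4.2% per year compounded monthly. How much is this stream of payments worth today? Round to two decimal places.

CHF 382,919.60

This is an annuity due: 48 payments of CHF 8,650.00 at the beginning of each month.
Periodic rate r = 0.042/12 per month; n is counted in months.
PV = PMT × [(1 − (1+r)^−n)/r] × (1+r) = 8,650 × [1 − (1+r)^−48] / r × (1+r) = CHF 382,919.60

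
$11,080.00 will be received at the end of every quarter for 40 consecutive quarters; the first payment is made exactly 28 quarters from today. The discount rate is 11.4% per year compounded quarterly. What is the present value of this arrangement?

Ordinary annuity of 40 payments, first payment at period 28.
Periodic rate r = 0.114/4 per quarter; n is counted in quarters.
The ordinary-annuity PV formula values the stream one period before the first payment (period 27); discount that back 27 periods:
PV₀ = 11,080 × [1 − (1+r)^−40] / r × (1+r)^−27 = $122,887.94

$122,887.94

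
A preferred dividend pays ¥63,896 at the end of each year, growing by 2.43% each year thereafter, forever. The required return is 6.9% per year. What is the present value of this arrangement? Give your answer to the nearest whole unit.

Periodic rate r = 0.069 per year.
Growing perpetuity (Gordon): PV = PMT₁ / (r − g) = 63,896 / (r − 0.0243) = ¥1,429,441.

¥1,429,441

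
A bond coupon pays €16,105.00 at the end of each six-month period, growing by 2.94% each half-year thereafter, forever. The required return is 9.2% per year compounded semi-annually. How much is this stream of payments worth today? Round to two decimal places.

€970,180.72

Periodic rate r = 0.092/2 per half-year.
Growing perpetuity (Gordon): PV = PMT₁ / (r − g) = 16,105 / (r − 0.0294) = €970,180.72.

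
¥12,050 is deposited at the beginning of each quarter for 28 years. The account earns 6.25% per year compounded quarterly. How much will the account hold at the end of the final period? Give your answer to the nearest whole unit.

This is an annuity due: 112 deposits of ¥12,050 at the beginning of each quarter.
Periodic rate r = 0.0625/4 per quarter; n is counted in quarters.
FV = PMT × [((1+r)^n − 1)/r] × (1+r) = 12,050 × [(1+r)^112 − 1] / r × (1+r) = ¥3,663,465

¥3,663,465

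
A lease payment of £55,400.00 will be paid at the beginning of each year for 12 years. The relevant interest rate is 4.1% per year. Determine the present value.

£538,123.39

This is an annuity due: 12 payments of £55,400.00 at the beginning of each year.
Periodic rate r = 0.041 per year.
PV = PMT × [(1 − (1+r)^−n)/r] × (1+r) = 55,400 × [1 − (1+r)^−12] / r × (1+r) = £538,123.39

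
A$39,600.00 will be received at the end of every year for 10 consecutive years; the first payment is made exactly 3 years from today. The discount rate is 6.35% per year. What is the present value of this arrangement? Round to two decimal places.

A$253,473.54

Ordinary annuity of 10 payments, first payment at period 3.
Periodic rate r = 0.0635 per year.
The ordinary-annuity PV formula values the stream one period before the first payment (period 2); discount that back 2 periods:
PV₀ = 39,600 × [1 − (1+r)^−10] / r × (1+r)^−2 = A$253,473.54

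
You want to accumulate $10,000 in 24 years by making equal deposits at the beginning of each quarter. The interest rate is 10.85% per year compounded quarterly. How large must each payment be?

$21.90

Level annuity due; solve FV = PMT × [((1+r)^n − 1)/r] × (1+r) for PMT.
Periodic rate r = 0.1085/4 per quarter; n is counted in quarters.
With n = 96: PMT = 10,000 / ([((1+r)^n − 1)/r] × (1+r)) = $21.90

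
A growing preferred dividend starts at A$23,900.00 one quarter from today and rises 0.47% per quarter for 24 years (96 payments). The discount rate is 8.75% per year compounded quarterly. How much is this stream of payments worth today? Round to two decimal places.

Periodic rate r = 0.0875/4 per quarter; n is counted in quarters.
Growing ordinary annuity: PV = PMT₁ × [1 − ((1+g)/(1+r))^n] / (r − g) = 23,900 × [1 − ((1+0.0047)/(1+r))^96] / (r − 0.0047) = A$1,118,150.62.

A$1,118,150.62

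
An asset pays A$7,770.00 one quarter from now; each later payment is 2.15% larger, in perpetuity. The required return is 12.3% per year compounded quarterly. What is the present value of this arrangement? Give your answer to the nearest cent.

Periodic rate r = 0.123/4 per quarter.
Growing perpetuity (Gordon): PV = PMT₁ / (r − g) = 7,770 / (r − 0.0215) = A$840,000.00.

A$840,000.00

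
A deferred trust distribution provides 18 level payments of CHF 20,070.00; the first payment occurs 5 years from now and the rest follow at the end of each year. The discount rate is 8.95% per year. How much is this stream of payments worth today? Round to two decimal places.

CHF 125,133.92

Ordinary annuity of 18 payments, first payment at period 5.
Periodic rate r = 0.0895 per year.
The ordinary-annuity PV formula values the stream one period before the first payment (period 4); discount that back 4 periods:
PV₀ = 20,070 × [1 − (1+r)^−18] / r × (1+r)^−4 = CHF 125,133.92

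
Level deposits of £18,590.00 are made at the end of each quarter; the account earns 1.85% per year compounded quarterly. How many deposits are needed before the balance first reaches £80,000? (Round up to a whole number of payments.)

Periodic rate r = 0.0185/4 per quarter; n is counted in quarters.
Ordinary annuity FV: 80,000 = 18,590 × [((1+r)^n − 1)/r].
(1+r)^n = 1 + 80,000 × r / 18,590, so n = ln(1 + 80,000·r/18,590) / ln(1+r) = 4.27.
Round up to a whole number of payments: n = 5.

5 payments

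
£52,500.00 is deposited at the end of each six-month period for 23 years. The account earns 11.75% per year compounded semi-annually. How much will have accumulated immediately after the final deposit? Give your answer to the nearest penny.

£11,455,869.66

This is an ordinary annuity: 46 deposits of £52,500.00 at the end of each six-month period.
Periodic rate r = 0.1175/2 per half-year; n is counted in half-years.
FV = PMT × [((1+r)^n − 1)/r] = 52,500 × [(1+r)^46 − 1] / r = £11,455,869.66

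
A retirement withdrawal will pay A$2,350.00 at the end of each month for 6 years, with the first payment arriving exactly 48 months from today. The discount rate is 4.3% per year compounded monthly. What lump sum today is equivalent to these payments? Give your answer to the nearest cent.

A$125,859.91

Ordinary annuity of 72 payments, first payment at period 48.
Periodic rate r = 0.043/12 per month; n is counted in months.
The ordinary-annuity PV formula values the stream one period before the first payment (period 47); discount that back 47 periods:
PV₀ = 2,350 × [1 − (1+r)^−72] / r × (1+r)^−47 = A$125,859.91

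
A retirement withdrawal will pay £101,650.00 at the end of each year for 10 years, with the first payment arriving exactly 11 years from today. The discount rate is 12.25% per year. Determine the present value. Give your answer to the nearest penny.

£179,010.45

Ordinary annuity of 10 payments, first payment at period 11.
Periodic rate r = 0.1225 per year.
The ordinary-annuity PV formula values the stream one period before the first payment (period 10); discount that back 10 periods:
PV₀ = 101,650 × [1 − (1+r)^−10] / r × (1+r)^−10 = £179,010.45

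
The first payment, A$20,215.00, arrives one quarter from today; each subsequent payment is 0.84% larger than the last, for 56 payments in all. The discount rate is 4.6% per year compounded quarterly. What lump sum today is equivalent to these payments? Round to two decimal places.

Periodic rate r = 0.046/4 per quarter; n is counted in quarters.
Growing ordinary annuity: PV = PMT₁ × [1 − ((1+g)/(1+r))^n] / (r − g) = 20,215 × [1 − ((1+0.0084)/(1+r))^56] / (r − 0.0084) = A$1,029,843.80.

A$1,029,843.80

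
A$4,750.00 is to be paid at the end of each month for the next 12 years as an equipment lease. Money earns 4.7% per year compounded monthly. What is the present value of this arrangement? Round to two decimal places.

This is an ordinary annuity: 144 payments of A$4,750.00 at the end of each month.
Periodic rate r = 0.047/12 per month; n is counted in months.
PV = PMT × [(1 − (1+r)^−n)/r] = 4,750 × [1 − (1+r)^−144] / r = A$522,027.97

A$522,027.97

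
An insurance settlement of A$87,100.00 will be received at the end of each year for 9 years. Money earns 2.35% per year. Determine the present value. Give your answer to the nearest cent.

A$699,201.28

This is an ordinary annuity: 9 payments of A$87,100.00 at the end of each year.
Periodic rate r = 0.0235 per year.
PV = PMT × [(1 − (1+r)^−n)/r] = 87,100 × [1 − (1+r)^−9] / r = A$699,201.28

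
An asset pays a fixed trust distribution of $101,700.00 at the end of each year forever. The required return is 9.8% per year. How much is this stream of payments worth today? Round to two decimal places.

Periodic rate r = 0.098 per year.
Level perpetuity: PV = PMT / r = 101,700 / (0.098) = $1,037,755.10.

$1,037,755.10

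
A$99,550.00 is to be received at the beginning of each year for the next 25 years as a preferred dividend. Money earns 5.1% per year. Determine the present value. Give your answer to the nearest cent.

This is an annuity due: 25 payments of A$99,550.00 at the beginning of each year.
Periodic rate r = 0.051 per year.
PV = PMT × [(1 − (1+r)^−n)/r] × (1+r) = 99,550 × [1 − (1+r)^−25] / r × (1+r) = A$1,459,941.11

A$1,459,941.11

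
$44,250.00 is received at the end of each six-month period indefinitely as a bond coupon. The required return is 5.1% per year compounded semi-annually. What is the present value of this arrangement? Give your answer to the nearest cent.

Periodic rate r = 0.051/2 per half-year.
Level perpetuity: PV = PMT / r = 44,250 / (0.051/2) = $1,735,294.12.

$1,735,294.12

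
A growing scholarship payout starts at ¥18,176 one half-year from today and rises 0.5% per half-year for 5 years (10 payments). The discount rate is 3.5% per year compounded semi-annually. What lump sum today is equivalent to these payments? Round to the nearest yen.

Periodic rate r = 0.035/2 per half-year; n is counted in half-years.
Growing ordinary annuity: PV = PMT₁ × [1 − ((1+g)/(1+r))^n] / (r − g) = 18,176 × [1 − ((1+0.005)/(1+r))^10] / (r − 0.005) = ¥169,075.

¥169,075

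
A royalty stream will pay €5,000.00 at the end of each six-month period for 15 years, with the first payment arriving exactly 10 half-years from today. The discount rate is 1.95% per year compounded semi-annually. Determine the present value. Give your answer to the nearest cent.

€118,681.24

Ordinary annuity of 30 payments, first payment at period 10.
Periodic rate r = 0.0195/2 per half-year; n is counted in half-years.
The ordinary-annuity PV formula values the stream one period before the first payment (period 9); discount that back 9 periods:
PV₀ = 5,000 × [1 − (1+r)^−30] / r × (1+r)^−9 = €118,681.24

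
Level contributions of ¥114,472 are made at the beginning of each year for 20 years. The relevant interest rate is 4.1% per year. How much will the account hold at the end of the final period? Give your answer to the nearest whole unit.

This is an annuity due: 20 deposits of ¥114,472 at the beginning of each year.
Periodic rate r = 0.041 per year.
FV = PMT × [((1+r)^n − 1)/r] × (1+r) = 114,472 × [(1+r)^20 − 1] / r × (1+r) = ¥3,585,561

¥3,585,561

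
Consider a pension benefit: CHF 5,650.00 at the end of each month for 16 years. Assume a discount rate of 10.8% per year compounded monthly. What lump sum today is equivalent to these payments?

This is an ordinary annuity: 192 payments of CHF 5,650.00 at the end of each month.
Periodic rate r = 0.108/12 per month; n is counted in months.
PV = PMT × [(1 − (1+r)^−n)/r] = 5,650 × [1 − (1+r)^−192] / r = CHF 515,394.42

CHF 515,394.42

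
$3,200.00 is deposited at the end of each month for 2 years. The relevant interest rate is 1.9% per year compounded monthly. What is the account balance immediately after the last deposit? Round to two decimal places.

This is an ordinary annuity: 24 deposits of $3,200.00 at the end of each month.
Periodic rate r = 0.019/12 per month; n is counted in months.
FV = PMT × [((1+r)^n − 1)/r] = 3,200 × [(1+r)^24 − 1] / r = $78,214.77

$78,214.77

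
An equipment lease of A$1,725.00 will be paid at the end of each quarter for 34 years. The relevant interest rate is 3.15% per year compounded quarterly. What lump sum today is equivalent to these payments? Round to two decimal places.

This is an ordinary annuity: 136 payments of A$1,725.00 at the end of each quarter.
Periodic rate r = 0.0315/4 per quarter; n is counted in quarters.
PV = PMT × [(1 − (1+r)^−n)/r] = 1,725 × [1 − (1+r)^−136] / r = A$143,671.98

A$143,671.98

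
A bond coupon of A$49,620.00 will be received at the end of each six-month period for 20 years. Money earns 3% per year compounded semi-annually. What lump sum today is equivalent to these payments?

A$1,484,424.24

This is an ordinary annuity: 40 payments of A$49,620.00 at the end of each six-month period.
Periodic rate r = 0.03/2 per half-year; n is counted in half-years.
PV = PMT × [(1 − (1+r)^−n)/r] = 49,620 × [1 − (1+r)^−40] / r = A$1,484,424.24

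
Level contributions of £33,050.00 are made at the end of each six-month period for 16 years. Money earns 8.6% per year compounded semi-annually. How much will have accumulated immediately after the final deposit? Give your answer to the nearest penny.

£2,188,051.89

This is an ordinary annuity: 32 deposits of £33,050.00 at the end of each six-month period.
Periodic rate r = 0.086/2 per half-year; n is counted in half-years.
FV = PMT × [((1+r)^n − 1)/r] = 33,050 × [(1+r)^32 − 1] / r = £2,188,051.89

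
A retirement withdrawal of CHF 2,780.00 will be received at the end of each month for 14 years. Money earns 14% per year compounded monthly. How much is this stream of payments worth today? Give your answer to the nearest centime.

CHF 204,338.20

This is an ordinary annuity: 168 payments of CHF 2,780.00 at the end of each month.
Periodic rate r = 0.14/12 per month; n is counted in months.
PV = PMT × [(1 − (1+r)^−n)/r] = 2,780 × [1 − (1+r)^−168] / r = CHF 204,338.20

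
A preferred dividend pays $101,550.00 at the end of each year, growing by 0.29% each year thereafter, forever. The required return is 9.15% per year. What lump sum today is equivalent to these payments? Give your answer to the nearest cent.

$1,146,162.53

Periodic rate r = 0.0915 per year.
Growing perpetuity (Gordon): PV = PMT₁ / (r − g) = 101,550 / (r − 0.0029) = $1,146,162.53.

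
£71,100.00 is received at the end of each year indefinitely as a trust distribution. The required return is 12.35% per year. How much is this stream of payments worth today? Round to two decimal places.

£575,708.50

Periodic rate r = 0.1235 per year.
Level perpetuity: PV = PMT / r = 71,100 / (0.1235) = £575,708.50.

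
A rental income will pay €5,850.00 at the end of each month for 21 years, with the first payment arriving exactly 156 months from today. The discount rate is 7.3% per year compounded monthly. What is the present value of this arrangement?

€294,152.79

Ordinary annuity of 252 payments, first payment at period 156.
Periodic rate r = 0.073/12 per month; n is counted in months.
The ordinary-annuity PV formula values the stream one period before the first payment (period 155); discount that back 155 periods:
PV₀ = 5,850 × [1 − (1+r)^−252] / r × (1+r)^−155 = €294,152.79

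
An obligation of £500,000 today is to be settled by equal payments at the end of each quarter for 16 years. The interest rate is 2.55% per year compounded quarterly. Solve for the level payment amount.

Level ordinary annuity; solve PV = PMT × [(1 − (1+r)^−n)/r] for PMT.
Periodic rate r = 0.0255/4 per quarter; n is counted in quarters.
With n = 64: PMT = 500,000 / ([(1 − (1+r)^−n)/r]) = £9,538.86

£9,538.86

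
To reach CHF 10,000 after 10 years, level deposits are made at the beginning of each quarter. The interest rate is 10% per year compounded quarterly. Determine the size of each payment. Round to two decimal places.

Level annuity due; solve FV = PMT × [((1+r)^n − 1)/r] × (1+r) for PMT.
Periodic rate r = 0.1/4 per quarter; n is counted in quarters.
With n = 40: PMT = 10,000 / ([((1+r)^n − 1)/r] × (1+r)) = CHF 144.74

CHF 144.74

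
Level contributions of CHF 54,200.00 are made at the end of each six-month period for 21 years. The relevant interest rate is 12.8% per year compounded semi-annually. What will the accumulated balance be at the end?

This is an ordinary annuity: 42 deposits of CHF 54,200.00 at the end of each six-month period.
Periodic rate r = 0.128/2 per half-year; n is counted in half-years.
FV = PMT × [((1+r)^n − 1)/r] = 54,200 × [(1+r)^42 − 1] / r = CHF 10,617,956.78

CHF 10,617,956.78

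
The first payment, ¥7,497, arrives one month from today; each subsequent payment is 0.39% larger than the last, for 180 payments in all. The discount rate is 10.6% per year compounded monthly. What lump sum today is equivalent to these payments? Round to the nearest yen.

¥890,833

Periodic rate r = 0.106/12 per month; n is counted in months.
Growing ordinary annuity: PV = PMT₁ × [1 − ((1+g)/(1+r))^n] / (r − g) = 7,497 × [1 − ((1+0.0039)/(1+r))^180] / (r − 0.0039) = ¥890,833.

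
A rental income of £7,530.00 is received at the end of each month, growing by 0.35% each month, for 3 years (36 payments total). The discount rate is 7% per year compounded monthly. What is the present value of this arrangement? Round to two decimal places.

£258,849.02

Periodic rate r = 0.07/12 per month; n is counted in months.
Growing ordinary annuity: PV = PMT₁ × [1 − ((1+g)/(1+r))^n] / (r − g) = 7,530 × [1 − ((1+0.0035)/(1+r))^36] / (r − 0.0035) = £258,849.02.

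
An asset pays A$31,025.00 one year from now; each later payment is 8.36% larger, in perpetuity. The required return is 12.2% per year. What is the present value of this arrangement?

Periodic rate r = 0.122 per year.
Growing perpetuity (Gordon): PV = PMT₁ / (r − g) = 31,025 / (r − 0.0836) = A$807,942.71.

A$807,942.71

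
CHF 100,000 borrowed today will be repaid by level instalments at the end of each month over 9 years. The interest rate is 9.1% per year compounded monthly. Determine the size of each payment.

Level ordinary annuity; solve PV = PMT × [(1 − (1+r)^−n)/r] for PMT.
Periodic rate r = 0.091/12 per month; n is counted in months.
With n = 108: PMT = 100,000 / ([(1 − (1+r)^−n)/r]) = CHF 1,359.60

CHF 1,359.60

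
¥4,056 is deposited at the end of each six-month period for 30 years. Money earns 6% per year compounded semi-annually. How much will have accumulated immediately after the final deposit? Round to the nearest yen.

This is an ordinary annuity: 60 deposits of ¥4,056 at the end of each six-month period.
Periodic rate r = 0.06/2 per half-year; n is counted in half-years.
FV = PMT × [((1+r)^n − 1)/r] = 4,056 × [(1+r)^60 − 1] / r = ¥661,345

¥661,345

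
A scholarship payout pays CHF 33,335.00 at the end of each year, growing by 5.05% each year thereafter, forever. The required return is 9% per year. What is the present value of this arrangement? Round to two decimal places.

Periodic rate r = 0.09 per year.
Growing perpetuity (Gordon): PV = PMT₁ / (r − g) = 33,335 / (r − 0.0505) = CHF 843,924.05.

CHF 843,924.05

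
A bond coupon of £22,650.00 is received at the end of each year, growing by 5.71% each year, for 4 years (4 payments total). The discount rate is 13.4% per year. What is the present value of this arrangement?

Periodic rate r = 0.134 per year.
Growing ordinary annuity: PV = PMT₁ × [1 − ((1+g)/(1+r))^n] / (r − g) = 22,650 × [1 − ((1+0.0571)/(1+r))^4] / (r − 0.0571) = £72,128.55.

£72,128.55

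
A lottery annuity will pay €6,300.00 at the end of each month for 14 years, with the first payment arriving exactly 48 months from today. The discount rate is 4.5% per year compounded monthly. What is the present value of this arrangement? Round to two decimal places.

€657,688.94

Ordinary annuity of 168 payments, first payment at period 48.
Periodic rate r = 0.045/12 per month; n is counted in months.
The ordinary-annuity PV formula values the stream one period before the first payment (period 47); discount that back 47 periods:
PV₀ = 6,300 × [1 − (1+r)^−168] / r × (1+r)^−47 = €657,688.94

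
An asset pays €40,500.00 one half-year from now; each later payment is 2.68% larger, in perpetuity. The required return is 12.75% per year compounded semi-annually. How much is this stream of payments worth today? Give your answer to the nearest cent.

€1,096,075.78

Periodic rate r = 0.1275/2 per half-year.
Growing perpetuity (Gordon): PV = PMT₁ / (r − g) = 40,500 / (r − 0.0268) = €1,096,075.78.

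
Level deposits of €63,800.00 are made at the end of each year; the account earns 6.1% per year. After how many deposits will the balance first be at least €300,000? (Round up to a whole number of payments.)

Periodic rate r = 0.061 per year.
Ordinary annuity FV: 300,000 = 63,800 × [((1+r)^n − 1)/r].
(1+r)^n = 1 + 300,000 × r / 63,800, so n = ln(1 + 300,000·r/63,800) / ln(1+r) = 4.26.
Round up to a whole number of payments: n = 5.

5 payments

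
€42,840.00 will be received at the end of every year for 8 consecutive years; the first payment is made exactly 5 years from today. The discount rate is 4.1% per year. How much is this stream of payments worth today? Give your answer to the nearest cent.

Ordinary annuity of 8 payments, first payment at period 5.
Periodic rate r = 0.041 per year.
The ordinary-annuity PV formula values the stream one period before the first payment (period 4); discount that back 4 periods:
PV₀ = 42,840 × [1 − (1+r)^−8] / r × (1+r)^−4 = €244,594.84

€244,594.84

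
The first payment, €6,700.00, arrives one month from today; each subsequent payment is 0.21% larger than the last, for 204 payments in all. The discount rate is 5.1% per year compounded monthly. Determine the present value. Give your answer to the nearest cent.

€1,103,678.57

Periodic rate r = 0.051/12 per month; n is counted in months.
Growing ordinary annuity: PV = PMT₁ × [1 − ((1+g)/(1+r))^n] / (r − g) = 6,700 × [1 − ((1+0.0021)/(1+r))^204] / (r − 0.0021) = €1,103,678.57.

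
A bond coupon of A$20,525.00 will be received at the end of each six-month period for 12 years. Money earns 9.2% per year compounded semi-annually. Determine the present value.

A$294,572.71

This is an ordinary annuity: 24 payments of A$20,525.00 at the end of each six-month period.
Periodic rate r = 0.092/2 per half-year; n is counted in half-years.
PV = PMT × [(1 − (1+r)^−n)/r] = 20,525 × [1 − (1+r)^−24] / r = A$294,572.71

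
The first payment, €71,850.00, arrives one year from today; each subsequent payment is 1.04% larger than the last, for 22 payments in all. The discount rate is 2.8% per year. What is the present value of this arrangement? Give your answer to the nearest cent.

Periodic rate r = 0.028 per year.
Growing ordinary annuity: PV = PMT₁ × [1 − ((1+g)/(1+r))^n] / (r − g) = 71,850 × [1 − ((1+0.0104)/(1+r))^22] / (r − 0.0104) = €1,290,363.26.

€1,290,363.26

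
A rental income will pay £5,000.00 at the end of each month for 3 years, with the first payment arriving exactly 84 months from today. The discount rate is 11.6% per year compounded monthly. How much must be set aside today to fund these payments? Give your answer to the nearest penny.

Ordinary annuity of 36 payments, first payment at period 84.
Periodic rate r = 0.116/12 per month; n is counted in months.
The ordinary-annuity PV formula values the stream one period before the first payment (period 83); discount that back 83 periods:
PV₀ = 5,000 × [1 − (1+r)^−36] / r × (1+r)^−83 = £68,134.99

£68,134.99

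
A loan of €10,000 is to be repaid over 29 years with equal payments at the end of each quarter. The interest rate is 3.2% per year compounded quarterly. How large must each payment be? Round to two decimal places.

Level ordinary annuity; solve PV = PMT × [(1 − (1+r)^−n)/r] for PMT.
Periodic rate r = 0.032/4 per quarter; n is counted in quarters.
With n = 116: PMT = 10,000 / ([(1 − (1+r)^−n)/r]) = €132.63

€132.63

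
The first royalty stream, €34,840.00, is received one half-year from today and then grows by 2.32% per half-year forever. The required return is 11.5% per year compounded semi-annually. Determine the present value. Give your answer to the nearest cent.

€1,015,743.44

Periodic rate r = 0.115/2 per half-year.
Growing perpetuity (Gordon): PV = PMT₁ / (r − g) = 34,840 / (r − 0.0232) = €1,015,743.44.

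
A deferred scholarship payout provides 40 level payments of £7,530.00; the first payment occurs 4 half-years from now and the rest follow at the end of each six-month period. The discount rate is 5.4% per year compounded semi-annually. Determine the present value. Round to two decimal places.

£168,770.38

Ordinary annuity of 40 payments, first payment at period 4.
Periodic rate r = 0.054/2 per half-year; n is counted in half-years.
The ordinary-annuity PV formula values the stream one period before the first payment (period 3); discount that back 3 periods:
PV₀ = 7,530 × [1 − (1+r)^−40] / r × (1+r)^−3 = £168,770.38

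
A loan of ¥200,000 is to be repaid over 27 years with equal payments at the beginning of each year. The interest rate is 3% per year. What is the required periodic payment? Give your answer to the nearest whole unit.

¥10,595

Level annuity due; solve PV = PMT × [(1 − (1+r)^−n)/r] × (1+r) for PMT.
Periodic rate r = 0.03 per year.
With n = 27: PMT = 200,000 / ([(1 − (1+r)^−n)/r] × (1+r)) = ¥10,595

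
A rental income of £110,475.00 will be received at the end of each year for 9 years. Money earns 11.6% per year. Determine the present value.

This is an ordinary annuity: 9 payments of £110,475.00 at the end of each year.
Periodic rate r = 0.116 per year.
PV = PMT × [(1 − (1+r)^−n)/r] = 110,475 × [1 − (1+r)^−9] / r = £597,697.57

£597,697.57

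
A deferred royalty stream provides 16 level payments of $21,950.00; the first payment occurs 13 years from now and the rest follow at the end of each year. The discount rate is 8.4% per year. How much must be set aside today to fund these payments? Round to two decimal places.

$71,955.90

Ordinary annuity of 16 payments, first payment at period 13.
Periodic rate r = 0.084 per year.
The ordinary-annuity PV formula values the stream one period before the first payment (period 12); discount that back 12 periods:
PV₀ = 21,950 × [1 − (1+r)^−16] / r × (1+r)^−12 = $71,955.90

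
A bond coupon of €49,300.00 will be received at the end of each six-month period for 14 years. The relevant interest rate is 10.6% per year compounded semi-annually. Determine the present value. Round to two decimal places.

€711,121.83

This is an ordinary annuity: 28 payments of €49,300.00 at the end of each six-month period.
Periodic rate r = 0.106/2 per half-year; n is counted in half-years.
PV = PMT × [(1 − (1+r)^−n)/r] = 49,300 × [1 − (1+r)^−28] / r = €711,121.83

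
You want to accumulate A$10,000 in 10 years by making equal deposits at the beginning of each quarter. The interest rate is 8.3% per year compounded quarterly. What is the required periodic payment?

Level annuity due; solve FV = PMT × [((1+r)^n − 1)/r] × (1+r) for PMT.
Periodic rate r = 0.083/4 per quarter; n is counted in quarters.
With n = 40: PMT = 10,000 / ([((1+r)^n − 1)/r] × (1+r)) = A$159.57

A$159.57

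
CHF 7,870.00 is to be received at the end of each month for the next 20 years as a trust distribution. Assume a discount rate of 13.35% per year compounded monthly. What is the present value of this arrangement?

CHF 657,698.02

This is an ordinary annuity: 240 payments of CHF 7,870.00 at the end of each month.
Periodic rate r = 0.1335/12 per month; n is counted in months.
PV = PMT × [(1 − (1+r)^−n)/r] = 7,870 × [1 − (1+r)^−240] / r = CHF 657,698.02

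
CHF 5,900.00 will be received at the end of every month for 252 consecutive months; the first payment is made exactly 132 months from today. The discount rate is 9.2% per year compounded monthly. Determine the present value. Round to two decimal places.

CHF 241,671.95

Ordinary annuity of 252 payments, first payment at period 132.
Periodic rate r = 0.092/12 per month; n is counted in months.
The ordinary-annuity PV formula values the stream one period before the first payment (period 131); discount that back 131 periods:
PV₀ = 5,900 × [1 − (1+r)^−252] / r × (1+r)^−131 = CHF 241,671.95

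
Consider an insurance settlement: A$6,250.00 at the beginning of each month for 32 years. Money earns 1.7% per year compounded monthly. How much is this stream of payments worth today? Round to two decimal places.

A$1,852,714.78

This is an annuity due: 384 payments of A$6,250.00 at the beginning of each month.
Periodic rate r = 0.017/12 per month; n is counted in months.
PV = PMT × [(1 − (1+r)^−n)/r] × (1+r) = 6,250 × [1 − (1+r)^−384] / r × (1+r) = A$1,852,714.78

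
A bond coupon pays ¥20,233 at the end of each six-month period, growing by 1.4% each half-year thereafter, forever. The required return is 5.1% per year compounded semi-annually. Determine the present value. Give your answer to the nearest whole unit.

Periodic rate r = 0.051/2 per half-year.
Growing perpetuity (Gordon): PV = PMT₁ / (r − g) = 20,233 / (r − 0.014) = ¥1,759,391.

¥1,759,391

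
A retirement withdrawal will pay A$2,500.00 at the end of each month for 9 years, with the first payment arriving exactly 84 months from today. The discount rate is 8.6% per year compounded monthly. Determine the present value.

Ordinary annuity of 108 payments, first payment at period 84.
Periodic rate r = 0.086/12 per month; n is counted in months.
The ordinary-annuity PV formula values the stream one period before the first payment (period 83); discount that back 83 periods:
PV₀ = 2,500 × [1 − (1+r)^−108] / r × (1+r)^−83 = A$103,666.55

A$103,666.55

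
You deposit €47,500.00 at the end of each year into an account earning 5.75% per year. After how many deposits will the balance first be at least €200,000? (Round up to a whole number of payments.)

4 payments

Periodic rate r = 0.0575 per year.
Ordinary annuity FV: 200,000 = 47,500 × [((1+r)^n − 1)/r].
(1+r)^n = 1 + 200,000 × r / 47,500, so n = ln(1 + 200,000·r/47,500) / ln(1+r) = 3.88.
Round up to a whole number of payments: n = 4.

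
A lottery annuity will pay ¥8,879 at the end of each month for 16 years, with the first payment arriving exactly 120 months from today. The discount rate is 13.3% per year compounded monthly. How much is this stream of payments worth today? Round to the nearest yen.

Ordinary annuity of 192 payments, first payment at period 120.
Periodic rate r = 0.133/12 per month; n is counted in months.
The ordinary-annuity PV formula values the stream one period before the first payment (period 119); discount that back 119 periods:
PV₀ = 8,879 × [1 − (1+r)^−192] / r × (1+r)^−119 = ¥189,799

¥189,799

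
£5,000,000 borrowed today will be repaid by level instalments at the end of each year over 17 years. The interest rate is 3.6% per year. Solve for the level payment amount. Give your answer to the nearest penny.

£398,345.31

Level ordinary annuity; solve PV = PMT × [(1 − (1+r)^−n)/r] for PMT.
Periodic rate r = 0.036 per year.
With n = 17: PMT = 5,000,000 / ([(1 − (1+r)^−n)/r]) = £398,345.31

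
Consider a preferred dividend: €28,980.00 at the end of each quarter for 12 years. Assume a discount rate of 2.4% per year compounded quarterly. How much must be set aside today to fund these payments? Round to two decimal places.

€1,205,533.78

This is an ordinary annuity: 48 payments of €28,980.00 at the end of each quarter.
Periodic rate r = 0.024/4 per quarter; n is counted in quarters.
PV = PMT × [(1 − (1+r)^−n)/r] = 28,980 × [1 − (1+r)^−48] / r = €1,205,533.78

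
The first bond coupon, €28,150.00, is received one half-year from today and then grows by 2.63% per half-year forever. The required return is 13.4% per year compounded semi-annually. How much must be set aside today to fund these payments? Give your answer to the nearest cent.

€691,646.19

Periodic rate r = 0.134/2 per half-year.
Growing perpetuity (Gordon): PV = PMT₁ / (r − g) = 28,150 / (r − 0.0263) = €691,646.19.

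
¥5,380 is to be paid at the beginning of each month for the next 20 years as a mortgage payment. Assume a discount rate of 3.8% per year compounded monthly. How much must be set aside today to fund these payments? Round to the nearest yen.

¥906,313

This is an annuity due: 240 payments of ¥5,380 at the beginning of each month.
Periodic rate r = 0.038/12 per month; n is counted in months.
PV = PMT × [(1 − (1+r)^−n)/r] × (1+r) = 5,380 × [1 − (1+r)^−240] / r × (1+r) = ¥906,313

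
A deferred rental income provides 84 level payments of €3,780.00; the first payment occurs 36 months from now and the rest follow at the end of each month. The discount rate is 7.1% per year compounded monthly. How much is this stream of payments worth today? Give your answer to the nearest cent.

Ordinary annuity of 84 payments, first payment at period 36.
Periodic rate r = 0.071/12 per month; n is counted in months.
The ordinary-annuity PV formula values the stream one period before the first payment (period 35); discount that back 35 periods:
PV₀ = 3,780 × [1 − (1+r)^−84] / r × (1+r)^−35 = €203,071.78

€203,071.78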